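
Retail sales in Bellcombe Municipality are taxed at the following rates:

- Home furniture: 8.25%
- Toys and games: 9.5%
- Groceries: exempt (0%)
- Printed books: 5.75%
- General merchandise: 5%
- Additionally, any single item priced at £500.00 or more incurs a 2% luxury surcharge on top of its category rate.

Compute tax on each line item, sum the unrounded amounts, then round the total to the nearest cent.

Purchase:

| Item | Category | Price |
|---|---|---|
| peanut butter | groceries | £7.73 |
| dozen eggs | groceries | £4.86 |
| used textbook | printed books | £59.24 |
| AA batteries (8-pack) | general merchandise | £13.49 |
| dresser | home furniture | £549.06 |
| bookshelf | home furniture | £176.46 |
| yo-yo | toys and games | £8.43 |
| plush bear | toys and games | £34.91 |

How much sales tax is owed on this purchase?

£79.03

Peanut butter £7.73: groceries → 0% → £0.00
Dozen eggs £4.86: groceries → 0% → £0.00
Used textbook £59.24: printed books → 5.75% → £3.4063
AA batteries (8-pack) £13.49: general merchandise → 5% → £0.6745
Dresser £549.06: home furniture → 8.25% + 2% surcharge = 10.25% → £56.27865
Bookshelf £176.46: home furniture → 8.25% → £14.55795
Yo-yo £8.43: toys and games → 9.5% → £0.80085
Plush bear £34.91: toys and games → 9.5% → £3.31645
Unrounded tax sum = £79.0347 → £79.03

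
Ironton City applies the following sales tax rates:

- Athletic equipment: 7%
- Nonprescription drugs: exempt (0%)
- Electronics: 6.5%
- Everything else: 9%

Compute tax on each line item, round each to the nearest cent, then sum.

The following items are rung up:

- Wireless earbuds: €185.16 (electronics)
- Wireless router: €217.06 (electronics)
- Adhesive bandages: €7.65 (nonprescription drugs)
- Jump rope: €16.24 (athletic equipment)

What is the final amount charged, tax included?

Wireless earbuds €185.16: electronics → 6.5% → €12.04
Wireless router €217.06: electronics → 6.5% → €14.11
Adhesive bandages €7.65: nonprescription drugs → 0% → €0.00
Jump rope €16.24: athletic equipment → 7% → €1.14
Subtotal = €426.11; tax = €27.29; total due = €453.40

€453.40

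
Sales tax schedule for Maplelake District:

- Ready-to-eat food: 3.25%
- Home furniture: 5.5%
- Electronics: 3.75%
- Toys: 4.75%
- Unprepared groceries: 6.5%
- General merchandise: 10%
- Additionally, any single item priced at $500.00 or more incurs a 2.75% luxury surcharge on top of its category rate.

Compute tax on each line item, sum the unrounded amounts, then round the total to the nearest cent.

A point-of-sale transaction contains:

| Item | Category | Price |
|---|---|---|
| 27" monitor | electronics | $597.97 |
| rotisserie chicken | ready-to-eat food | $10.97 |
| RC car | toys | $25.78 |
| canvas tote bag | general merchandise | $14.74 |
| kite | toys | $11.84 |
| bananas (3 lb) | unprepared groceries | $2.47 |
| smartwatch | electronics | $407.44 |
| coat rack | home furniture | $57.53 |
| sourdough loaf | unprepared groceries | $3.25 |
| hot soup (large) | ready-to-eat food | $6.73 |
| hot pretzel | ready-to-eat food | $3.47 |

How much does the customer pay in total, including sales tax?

$1203.82

27" monitor $597.97: electronics → 3.75% + 2.75% surcharge = 6.5% → $38.86805
Rotisserie chicken $10.97: ready-to-eat food → 3.25% → $0.356525
RC car $25.78: toys → 4.75% → $1.22455
Canvas tote bag $14.74: general merchandise → 10% → $1.474
Kite $11.84: toys → 4.75% → $0.5624
Bananas (3 lb) $2.47: unprepared groceries → 6.5% → $0.16055
Smartwatch $407.44: electronics → 3.75% → $15.279
Coat rack $57.53: home furniture → 5.5% → $3.16415
Sourdough loaf $3.25: unprepared groceries → 6.5% → $0.21125
Hot soup (large) $6.73: ready-to-eat food → 3.25% → $0.218725
Hot pretzel $3.47: ready-to-eat food → 3.25% → $0.112775
Subtotal = $1142.19; unrounded tax = $61.631975 → $61.63; total due = $1203.82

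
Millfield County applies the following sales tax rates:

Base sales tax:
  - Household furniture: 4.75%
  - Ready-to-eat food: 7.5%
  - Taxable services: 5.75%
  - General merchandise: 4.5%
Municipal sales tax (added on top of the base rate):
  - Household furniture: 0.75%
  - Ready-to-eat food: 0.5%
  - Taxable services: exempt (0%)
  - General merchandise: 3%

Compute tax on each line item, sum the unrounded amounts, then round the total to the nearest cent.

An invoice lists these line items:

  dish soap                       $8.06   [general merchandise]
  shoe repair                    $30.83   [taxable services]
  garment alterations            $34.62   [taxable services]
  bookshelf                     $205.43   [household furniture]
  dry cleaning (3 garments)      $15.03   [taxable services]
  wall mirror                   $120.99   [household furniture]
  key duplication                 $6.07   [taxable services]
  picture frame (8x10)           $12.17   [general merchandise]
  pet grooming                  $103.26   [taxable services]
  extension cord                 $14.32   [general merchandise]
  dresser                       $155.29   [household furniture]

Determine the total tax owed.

$40.00

Dish soap $8.06: general merchandise → 4.5% + 3% municipal = 7.5% → $0.6045
Shoe repair $30.83: taxable services → 5.75% + 0% municipal = 5.75% → $1.772725
Garment alterations $34.62: taxable services → 5.75% + 0% municipal = 5.75% → $1.99065
Bookshelf $205.43: household furniture → 4.75% + 0.75% municipal = 5.5% → $11.29865
Dry cleaning (3 garments) $15.03: taxable services → 5.75% + 0% municipal = 5.75% → $0.864225
Wall mirror $120.99: household furniture → 4.75% + 0.75% municipal = 5.5% → $6.65445
Key duplication $6.07: taxable services → 5.75% + 0% municipal = 5.75% → $0.349025
Picture frame (8x10) $12.17: general merchandise → 4.5% + 3% municipal = 7.5% → $0.91275
Pet grooming $103.26: taxable services → 5.75% + 0% municipal = 5.75% → $5.93745
Extension cord $14.32: general merchandise → 4.5% + 3% municipal = 7.5% → $1.074
Dresser $155.29: household furniture → 4.75% + 0.75% municipal = 5.5% → $8.54095
Unrounded tax sum = $39.999375 → $40.00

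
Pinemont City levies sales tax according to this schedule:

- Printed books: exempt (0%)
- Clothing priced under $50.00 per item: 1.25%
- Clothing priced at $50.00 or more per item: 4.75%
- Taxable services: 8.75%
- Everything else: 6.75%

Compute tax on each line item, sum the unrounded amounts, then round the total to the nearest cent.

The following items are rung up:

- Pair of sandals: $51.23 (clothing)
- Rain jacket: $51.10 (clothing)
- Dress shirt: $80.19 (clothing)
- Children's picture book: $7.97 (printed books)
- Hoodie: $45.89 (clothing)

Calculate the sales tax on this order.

Pair of sandals $51.23: clothing, $50.00 or more → 4.75% → $2.433425
Rain jacket $51.10: clothing, $50.00 or more → 4.75% → $2.42725
Dress shirt $80.19: clothing, $50.00 or more → 4.75% → $3.809025
Children's picture book $7.97: printed books → 0% → $0.00
Hoodie $45.89: clothing, under $50.00 → 1.25% → $0.573625
Unrounded tax sum = $9.243325 → $9.24

$9.24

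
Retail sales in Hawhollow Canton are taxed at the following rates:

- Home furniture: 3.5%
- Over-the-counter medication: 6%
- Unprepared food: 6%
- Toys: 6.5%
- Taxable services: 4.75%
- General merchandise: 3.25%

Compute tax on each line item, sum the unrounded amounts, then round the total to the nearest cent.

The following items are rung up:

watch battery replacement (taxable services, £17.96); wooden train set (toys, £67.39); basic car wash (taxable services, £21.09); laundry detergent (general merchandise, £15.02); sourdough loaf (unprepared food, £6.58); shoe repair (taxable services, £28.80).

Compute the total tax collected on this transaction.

Watch battery replacement £17.96: taxable services → 4.75% → £0.8531
Wooden train set £67.39: toys → 6.5% → £4.38035
Basic car wash £21.09: taxable services → 4.75% → £1.001775
Laundry detergent £15.02: general merchandise → 3.25% → £0.48815
Sourdough loaf £6.58: unprepared food → 6% → £0.3948
Shoe repair £28.80: taxable services → 4.75% → £1.368
Unrounded tax sum = £8.486175 → £8.49

£8.49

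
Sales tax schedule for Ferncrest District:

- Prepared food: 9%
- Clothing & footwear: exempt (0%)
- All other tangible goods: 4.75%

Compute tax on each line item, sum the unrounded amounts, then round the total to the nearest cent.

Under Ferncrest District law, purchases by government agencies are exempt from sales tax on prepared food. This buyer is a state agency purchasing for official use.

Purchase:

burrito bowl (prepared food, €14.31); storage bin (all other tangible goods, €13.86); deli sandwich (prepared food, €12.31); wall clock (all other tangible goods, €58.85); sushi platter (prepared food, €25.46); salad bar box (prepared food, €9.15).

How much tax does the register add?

Burrito bowl €14.31: prepared food, buyer-exempt → 0% → €0.00
Storage bin €13.86: all other tangible goods → 4.75% → €0.65835
Deli sandwich €12.31: prepared food, buyer-exempt → 0% → €0.00
Wall clock €58.85: all other tangible goods → 4.75% → €2.795375
Sushi platter €25.46: prepared food, buyer-exempt → 0% → €0.00
Salad bar box €9.15: prepared food, buyer-exempt → 0% → €0.00
Unrounded tax sum = €3.453725 → €3.45

€3.45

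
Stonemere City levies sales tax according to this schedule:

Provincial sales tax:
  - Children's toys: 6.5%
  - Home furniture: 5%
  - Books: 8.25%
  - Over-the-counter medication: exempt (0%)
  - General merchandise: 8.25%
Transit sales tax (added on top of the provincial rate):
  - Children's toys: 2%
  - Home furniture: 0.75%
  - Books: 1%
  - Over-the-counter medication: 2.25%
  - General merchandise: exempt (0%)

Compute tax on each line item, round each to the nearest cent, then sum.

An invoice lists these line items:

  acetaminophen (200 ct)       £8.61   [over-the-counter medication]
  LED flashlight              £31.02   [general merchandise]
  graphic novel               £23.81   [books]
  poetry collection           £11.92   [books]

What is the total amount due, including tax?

Acetaminophen (200 ct) £8.61: over-the-counter medication → 0% + 2.25% transit = 2.25% → £0.19
LED flashlight £31.02: general merchandise → 8.25% + 0% transit = 8.25% → £2.56
Graphic novel £23.81: books → 8.25% + 1% transit = 9.25% → £2.20
Poetry collection £11.92: books → 8.25% + 1% transit = 9.25% → £1.10
Subtotal = £75.36; tax = £6.05; total due = £81.41

£81.41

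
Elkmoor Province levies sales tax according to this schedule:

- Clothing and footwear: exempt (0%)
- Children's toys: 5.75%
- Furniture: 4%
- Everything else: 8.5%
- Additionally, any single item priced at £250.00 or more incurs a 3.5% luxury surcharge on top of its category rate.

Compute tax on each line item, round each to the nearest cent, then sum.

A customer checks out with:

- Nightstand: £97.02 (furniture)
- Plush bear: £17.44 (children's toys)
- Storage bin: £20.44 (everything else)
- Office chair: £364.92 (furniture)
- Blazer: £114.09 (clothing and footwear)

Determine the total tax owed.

£33.99

Nightstand £97.02: furniture → 4% → £3.88
Plush bear £17.44: children's toys → 5.75% → £1.00
Storage bin £20.44: everything else → 8.5% → £1.74
Office chair £364.92: furniture → 4% + 3.5% surcharge = 7.5% → £27.37
Blazer £114.09: clothing and footwear → 0% → £0.00
Total tax = £3.88 + £1.00 + £1.74 + £27.37 = £33.99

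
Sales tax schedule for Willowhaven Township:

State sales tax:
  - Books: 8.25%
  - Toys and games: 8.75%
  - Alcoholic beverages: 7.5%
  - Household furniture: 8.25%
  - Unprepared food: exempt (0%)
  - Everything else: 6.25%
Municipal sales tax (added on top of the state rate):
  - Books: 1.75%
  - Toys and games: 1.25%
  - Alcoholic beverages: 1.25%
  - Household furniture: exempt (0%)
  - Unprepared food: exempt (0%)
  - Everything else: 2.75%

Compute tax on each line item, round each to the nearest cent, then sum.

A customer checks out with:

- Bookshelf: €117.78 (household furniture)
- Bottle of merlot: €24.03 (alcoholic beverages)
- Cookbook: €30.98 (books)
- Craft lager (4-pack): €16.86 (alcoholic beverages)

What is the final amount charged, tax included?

€206.05

Bookshelf €117.78: household furniture → 8.25% + 0% municipal = 8.25% → €9.72
Bottle of merlot €24.03: alcoholic beverages → 7.5% + 1.25% municipal = 8.75% → €2.10
Cookbook €30.98: books → 8.25% + 1.75% municipal = 10% → €3.10
Craft lager (4-pack) €16.86: alcoholic beverages → 7.5% + 1.25% municipal = 8.75% → €1.48
Subtotal = €189.65; tax = €16.40; total due = €206.05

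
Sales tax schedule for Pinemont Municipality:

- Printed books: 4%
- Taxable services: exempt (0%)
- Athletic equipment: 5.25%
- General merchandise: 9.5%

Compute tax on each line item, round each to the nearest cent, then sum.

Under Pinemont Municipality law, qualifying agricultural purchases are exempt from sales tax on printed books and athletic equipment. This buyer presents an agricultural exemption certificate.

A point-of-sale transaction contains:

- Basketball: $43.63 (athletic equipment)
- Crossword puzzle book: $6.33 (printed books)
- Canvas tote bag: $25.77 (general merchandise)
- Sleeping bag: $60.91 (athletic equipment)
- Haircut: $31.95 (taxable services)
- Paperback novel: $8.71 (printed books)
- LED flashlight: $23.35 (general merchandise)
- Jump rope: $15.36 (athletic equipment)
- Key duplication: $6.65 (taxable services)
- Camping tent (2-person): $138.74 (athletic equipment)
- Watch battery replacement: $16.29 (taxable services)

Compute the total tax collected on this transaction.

Basketball $43.63: athletic equipment, buyer-exempt → 0% → $0.00
Crossword puzzle book $6.33: printed books, buyer-exempt → 0% → $0.00
Canvas tote bag $25.77: general merchandise → 9.5% → $2.45
Sleeping bag $60.91: athletic equipment, buyer-exempt → 0% → $0.00
Haircut $31.95: taxable services → 0% → $0.00
Paperback novel $8.71: printed books, buyer-exempt → 0% → $0.00
LED flashlight $23.35: general merchandise → 9.5% → $2.22
Jump rope $15.36: athletic equipment, buyer-exempt → 0% → $0.00
Key duplication $6.65: taxable services → 0% → $0.00
Camping tent (2-person) $138.74: athletic equipment, buyer-exempt → 0% → $0.00
Watch battery replacement $16.29: taxable services → 0% → $0.00
Total tax = $2.45 + $2.22 = $4.67

$4.67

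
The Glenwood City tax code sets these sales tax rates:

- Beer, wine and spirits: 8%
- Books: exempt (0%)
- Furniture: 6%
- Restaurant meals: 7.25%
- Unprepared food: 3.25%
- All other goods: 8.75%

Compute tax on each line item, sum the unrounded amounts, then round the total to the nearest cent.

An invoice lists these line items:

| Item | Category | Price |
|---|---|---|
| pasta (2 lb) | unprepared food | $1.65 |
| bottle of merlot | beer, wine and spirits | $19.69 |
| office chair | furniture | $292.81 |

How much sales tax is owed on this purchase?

Pasta (2 lb) $1.65: unprepared food → 3.25% → $0.053625
Bottle of merlot $19.69: beer, wine and spirits → 8% → $1.5752
Office chair $292.81: furniture → 6% → $17.5686
Unrounded tax sum = $19.197425 → $19.20

$19.20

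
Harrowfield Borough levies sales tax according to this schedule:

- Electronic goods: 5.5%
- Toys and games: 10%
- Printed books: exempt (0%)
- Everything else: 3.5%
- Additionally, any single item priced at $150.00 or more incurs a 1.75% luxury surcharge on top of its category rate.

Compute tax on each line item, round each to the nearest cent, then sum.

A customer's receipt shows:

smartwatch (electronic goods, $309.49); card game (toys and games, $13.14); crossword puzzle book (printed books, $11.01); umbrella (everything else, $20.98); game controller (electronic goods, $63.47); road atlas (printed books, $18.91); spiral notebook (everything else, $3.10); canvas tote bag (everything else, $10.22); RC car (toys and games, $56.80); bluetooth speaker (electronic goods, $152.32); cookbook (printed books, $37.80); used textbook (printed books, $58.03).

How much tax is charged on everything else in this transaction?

$1.20

Umbrella $20.98: everything else → 3.5% → $0.73
Spiral notebook $3.10: everything else → 3.5% → $0.11
Canvas tote bag $10.22: everything else → 3.5% → $0.36
Tax on everything else = $0.73 + $0.11 + $0.36 = $1.20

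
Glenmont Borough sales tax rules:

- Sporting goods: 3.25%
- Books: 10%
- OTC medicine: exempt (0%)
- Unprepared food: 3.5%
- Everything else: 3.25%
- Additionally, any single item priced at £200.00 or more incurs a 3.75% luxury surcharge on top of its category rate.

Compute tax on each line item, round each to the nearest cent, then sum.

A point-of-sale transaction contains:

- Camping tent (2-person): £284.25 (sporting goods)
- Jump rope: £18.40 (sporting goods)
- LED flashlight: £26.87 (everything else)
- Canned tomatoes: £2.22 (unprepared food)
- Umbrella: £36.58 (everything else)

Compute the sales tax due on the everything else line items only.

£2.06

LED flashlight £26.87: everything else → 3.25% → £0.87
Umbrella £36.58: everything else → 3.25% → £1.19
Tax on everything else = £0.87 + £1.19 = £2.06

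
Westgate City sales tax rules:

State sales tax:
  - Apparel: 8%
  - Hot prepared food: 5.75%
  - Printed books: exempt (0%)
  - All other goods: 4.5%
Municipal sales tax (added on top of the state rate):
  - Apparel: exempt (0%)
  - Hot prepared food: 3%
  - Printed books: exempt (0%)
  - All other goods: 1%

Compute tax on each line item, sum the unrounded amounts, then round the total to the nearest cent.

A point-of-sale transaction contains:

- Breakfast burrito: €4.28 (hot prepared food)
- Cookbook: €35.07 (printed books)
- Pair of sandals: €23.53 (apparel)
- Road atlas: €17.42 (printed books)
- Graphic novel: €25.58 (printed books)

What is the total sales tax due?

€2.26

Breakfast burrito €4.28: hot prepared food → 5.75% + 3% municipal = 8.75% → €0.3745
Cookbook €35.07: printed books → 0% + 0% municipal = 0% → €0.00
Pair of sandals €23.53: apparel → 8% + 0% municipal = 8% → €1.8824
Road atlas €17.42: printed books → 0% + 0% municipal = 0% → €0.00
Graphic novel €25.58: printed books → 0% + 0% municipal = 0% → €0.00
Unrounded tax sum = €2.2569 → €2.26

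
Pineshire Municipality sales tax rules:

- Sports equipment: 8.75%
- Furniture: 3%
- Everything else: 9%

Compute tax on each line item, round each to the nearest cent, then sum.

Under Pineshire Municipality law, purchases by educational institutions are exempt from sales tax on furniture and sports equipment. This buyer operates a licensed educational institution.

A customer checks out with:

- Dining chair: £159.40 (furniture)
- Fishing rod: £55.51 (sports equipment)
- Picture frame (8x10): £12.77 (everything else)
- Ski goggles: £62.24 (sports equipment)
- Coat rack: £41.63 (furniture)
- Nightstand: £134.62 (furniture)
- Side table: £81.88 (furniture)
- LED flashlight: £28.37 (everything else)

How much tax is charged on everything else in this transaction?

Picture frame (8x10) £12.77: everything else → 9% → £1.15
LED flashlight £28.37: everything else → 9% → £2.55
Tax on everything else = £1.15 + £2.55 = £3.70

£3.70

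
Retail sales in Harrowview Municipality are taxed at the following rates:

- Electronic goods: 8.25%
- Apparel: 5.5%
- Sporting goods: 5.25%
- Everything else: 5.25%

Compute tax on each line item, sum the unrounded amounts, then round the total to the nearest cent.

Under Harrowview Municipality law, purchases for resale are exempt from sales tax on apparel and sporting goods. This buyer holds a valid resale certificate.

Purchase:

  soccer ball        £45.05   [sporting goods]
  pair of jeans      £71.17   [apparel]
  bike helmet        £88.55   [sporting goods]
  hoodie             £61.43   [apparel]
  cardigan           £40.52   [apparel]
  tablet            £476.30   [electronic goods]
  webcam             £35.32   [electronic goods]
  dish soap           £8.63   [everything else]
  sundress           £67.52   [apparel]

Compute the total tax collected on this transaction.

Soccer ball £45.05: sporting goods, buyer-exempt → 0% → £0.00
Pair of jeans £71.17: apparel, buyer-exempt → 0% → £0.00
Bike helmet £88.55: sporting goods, buyer-exempt → 0% → £0.00
Hoodie £61.43: apparel, buyer-exempt → 0% → £0.00
Cardigan £40.52: apparel, buyer-exempt → 0% → £0.00
Tablet £476.30: electronic goods → 8.25% → £39.29475
Webcam £35.32: electronic goods → 8.25% → £2.9139
Dish soap £8.63: everything else → 5.25% → £0.453075
Sundress £67.52: apparel, buyer-exempt → 0% → £0.00
Unrounded tax sum = £42.661725 → £42.66

£42.66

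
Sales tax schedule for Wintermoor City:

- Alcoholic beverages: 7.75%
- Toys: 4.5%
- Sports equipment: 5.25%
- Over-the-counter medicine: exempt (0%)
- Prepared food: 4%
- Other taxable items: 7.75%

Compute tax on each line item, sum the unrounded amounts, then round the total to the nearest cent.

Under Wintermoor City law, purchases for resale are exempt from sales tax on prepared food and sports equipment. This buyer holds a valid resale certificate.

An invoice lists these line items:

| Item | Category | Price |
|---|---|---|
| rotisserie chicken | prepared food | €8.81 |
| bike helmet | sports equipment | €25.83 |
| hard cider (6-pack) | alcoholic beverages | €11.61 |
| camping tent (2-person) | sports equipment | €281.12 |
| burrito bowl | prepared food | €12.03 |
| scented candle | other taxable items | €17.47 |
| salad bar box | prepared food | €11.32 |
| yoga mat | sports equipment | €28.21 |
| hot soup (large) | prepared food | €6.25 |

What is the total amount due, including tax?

€404.90

Rotisserie chicken €8.81: prepared food, buyer-exempt → 0% → €0.00
Bike helmet €25.83: sports equipment, buyer-exempt → 0% → €0.00
Hard cider (6-pack) €11.61: alcoholic beverages → 7.75% → €0.899775
Camping tent (2-person) €281.12: sports equipment, buyer-exempt → 0% → €0.00
Burrito bowl €12.03: prepared food, buyer-exempt → 0% → €0.00
Scented candle €17.47: other taxable items → 7.75% → €1.353925
Salad bar box €11.32: prepared food, buyer-exempt → 0% → €0.00
Yoga mat €28.21: sports equipment, buyer-exempt → 0% → €0.00
Hot soup (large) €6.25: prepared food, buyer-exempt → 0% → €0.00
Subtotal = €402.65; unrounded tax = €2.2537 → €2.25; total due = €404.90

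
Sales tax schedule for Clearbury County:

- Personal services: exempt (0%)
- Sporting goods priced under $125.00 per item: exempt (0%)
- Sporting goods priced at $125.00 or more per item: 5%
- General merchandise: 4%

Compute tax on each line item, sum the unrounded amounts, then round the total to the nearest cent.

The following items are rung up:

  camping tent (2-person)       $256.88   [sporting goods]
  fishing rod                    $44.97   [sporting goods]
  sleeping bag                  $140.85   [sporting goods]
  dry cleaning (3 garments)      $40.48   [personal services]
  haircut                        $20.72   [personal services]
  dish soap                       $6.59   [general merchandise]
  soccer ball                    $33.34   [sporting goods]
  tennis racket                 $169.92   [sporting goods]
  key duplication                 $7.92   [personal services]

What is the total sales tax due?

$28.65

Camping tent (2-person) $256.88: sporting goods, $125.00 or more → 5% → $12.844
Fishing rod $44.97: sporting goods, under $125.00 → 0% → $0.00
Sleeping bag $140.85: sporting goods, $125.00 or more → 5% → $7.0425
Dry cleaning (3 garments) $40.48: personal services → 0% → $0.00
Haircut $20.72: personal services → 0% → $0.00
Dish soap $6.59: general merchandise → 4% → $0.2636
Soccer ball $33.34: sporting goods, under $125.00 → 0% → $0.00
Tennis racket $169.92: sporting goods, $125.00 or more → 5% → $8.496
Key duplication $7.92: personal services → 0% → $0.00
Unrounded tax sum = $28.6461 → $28.65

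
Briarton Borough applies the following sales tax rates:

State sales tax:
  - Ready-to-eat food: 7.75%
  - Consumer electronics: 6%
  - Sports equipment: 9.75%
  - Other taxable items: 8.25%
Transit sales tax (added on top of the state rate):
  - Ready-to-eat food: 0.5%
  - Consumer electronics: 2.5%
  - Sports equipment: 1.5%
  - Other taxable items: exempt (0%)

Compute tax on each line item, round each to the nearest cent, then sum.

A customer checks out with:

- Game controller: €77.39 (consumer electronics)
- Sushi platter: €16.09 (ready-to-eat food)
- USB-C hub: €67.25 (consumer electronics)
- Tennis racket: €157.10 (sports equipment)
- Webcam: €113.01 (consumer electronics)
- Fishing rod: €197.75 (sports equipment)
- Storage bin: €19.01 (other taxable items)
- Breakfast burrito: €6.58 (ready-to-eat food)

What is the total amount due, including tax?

€719.45

Game controller €77.39: consumer electronics → 6% + 2.5% transit = 8.5% → €6.58
Sushi platter €16.09: ready-to-eat food → 7.75% + 0.5% transit = 8.25% → €1.33
USB-C hub €67.25: consumer electronics → 6% + 2.5% transit = 8.5% → €5.72
Tennis racket €157.10: sports equipment → 9.75% + 1.5% transit = 11.25% → €17.67
Webcam €113.01: consumer electronics → 6% + 2.5% transit = 8.5% → €9.61
Fishing rod €197.75: sports equipment → 9.75% + 1.5% transit = 11.25% → €22.25
Storage bin €19.01: other taxable items → 8.25% + 0% transit = 8.25% → €1.57
Breakfast burrito €6.58: ready-to-eat food → 7.75% + 0.5% transit = 8.25% → €0.54
Subtotal = €654.18; tax = €65.27; total due = €719.45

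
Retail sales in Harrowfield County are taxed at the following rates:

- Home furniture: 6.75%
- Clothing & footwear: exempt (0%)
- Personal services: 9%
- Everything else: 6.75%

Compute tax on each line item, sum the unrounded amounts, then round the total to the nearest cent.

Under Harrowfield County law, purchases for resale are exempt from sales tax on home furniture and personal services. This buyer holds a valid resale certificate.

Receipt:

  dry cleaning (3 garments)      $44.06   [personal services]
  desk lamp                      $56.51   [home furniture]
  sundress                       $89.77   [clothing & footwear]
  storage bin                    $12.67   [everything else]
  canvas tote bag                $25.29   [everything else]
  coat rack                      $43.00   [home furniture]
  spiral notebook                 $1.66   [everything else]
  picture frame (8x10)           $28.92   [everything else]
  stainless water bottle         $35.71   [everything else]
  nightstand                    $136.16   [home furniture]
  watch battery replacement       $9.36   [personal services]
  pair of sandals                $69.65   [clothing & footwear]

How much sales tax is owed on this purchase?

$7.04

Dry cleaning (3 garments) $44.06: personal services, buyer-exempt → 0% → $0.00
Desk lamp $56.51: home furniture, buyer-exempt → 0% → $0.00
Sundress $89.77: clothing & footwear → 0% → $0.00
Storage bin $12.67: everything else → 6.75% → $0.855225
Canvas tote bag $25.29: everything else → 6.75% → $1.707075
Coat rack $43.00: home furniture, buyer-exempt → 0% → $0.00
Spiral notebook $1.66: everything else → 6.75% → $0.11205
Picture frame (8x10) $28.92: everything else → 6.75% → $1.9521
Stainless water bottle $35.71: everything else → 6.75% → $2.410425
Nightstand $136.16: home furniture, buyer-exempt → 0% → $0.00
Watch battery replacement $9.36: personal services, buyer-exempt → 0% → $0.00
Pair of sandals $69.65: clothing & footwear → 0% → $0.00
Unrounded tax sum = $7.036875 → $7.04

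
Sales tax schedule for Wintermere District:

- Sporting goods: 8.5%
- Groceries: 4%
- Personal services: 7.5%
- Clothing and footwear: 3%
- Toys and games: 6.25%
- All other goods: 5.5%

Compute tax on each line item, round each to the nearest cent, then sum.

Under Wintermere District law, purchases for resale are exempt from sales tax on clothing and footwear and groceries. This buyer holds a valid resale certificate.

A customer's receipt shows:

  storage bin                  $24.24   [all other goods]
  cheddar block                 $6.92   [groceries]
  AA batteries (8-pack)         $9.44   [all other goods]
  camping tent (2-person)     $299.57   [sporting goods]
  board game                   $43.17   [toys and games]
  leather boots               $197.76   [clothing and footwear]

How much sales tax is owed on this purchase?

Storage bin $24.24: all other goods → 5.5% → $1.33
Cheddar block $6.92: groceries, buyer-exempt → 0% → $0.00
AA batteries (8-pack) $9.44: all other goods → 5.5% → $0.52
Camping tent (2-person) $299.57: sporting goods → 8.5% → $25.46
Board game $43.17: toys and games → 6.25% → $2.70
Leather boots $197.76: clothing and footwear, buyer-exempt → 0% → $0.00
Total tax = $1.33 + $0.52 + $25.46 + $2.70 = $30.01

$30.01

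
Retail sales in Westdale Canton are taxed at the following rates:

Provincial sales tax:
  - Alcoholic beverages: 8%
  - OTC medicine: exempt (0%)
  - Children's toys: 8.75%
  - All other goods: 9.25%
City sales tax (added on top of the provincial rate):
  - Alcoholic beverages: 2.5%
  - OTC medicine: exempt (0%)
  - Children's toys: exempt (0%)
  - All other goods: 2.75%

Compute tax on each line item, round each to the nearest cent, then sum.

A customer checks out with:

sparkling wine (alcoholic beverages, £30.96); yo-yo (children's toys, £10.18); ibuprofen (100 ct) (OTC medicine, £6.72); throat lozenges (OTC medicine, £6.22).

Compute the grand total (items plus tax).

Sparkling wine £30.96: alcoholic beverages → 8% + 2.5% city = 10.5% → £3.25
Yo-yo £10.18: children's toys → 8.75% + 0% city = 8.75% → £0.89
Ibuprofen (100 ct) £6.72: OTC medicine → 0% + 0% city = 0% → £0.00
Throat lozenges £6.22: OTC medicine → 0% + 0% city = 0% → £0.00
Subtotal = £54.08; tax = £4.14; total due = £58.22

£58.22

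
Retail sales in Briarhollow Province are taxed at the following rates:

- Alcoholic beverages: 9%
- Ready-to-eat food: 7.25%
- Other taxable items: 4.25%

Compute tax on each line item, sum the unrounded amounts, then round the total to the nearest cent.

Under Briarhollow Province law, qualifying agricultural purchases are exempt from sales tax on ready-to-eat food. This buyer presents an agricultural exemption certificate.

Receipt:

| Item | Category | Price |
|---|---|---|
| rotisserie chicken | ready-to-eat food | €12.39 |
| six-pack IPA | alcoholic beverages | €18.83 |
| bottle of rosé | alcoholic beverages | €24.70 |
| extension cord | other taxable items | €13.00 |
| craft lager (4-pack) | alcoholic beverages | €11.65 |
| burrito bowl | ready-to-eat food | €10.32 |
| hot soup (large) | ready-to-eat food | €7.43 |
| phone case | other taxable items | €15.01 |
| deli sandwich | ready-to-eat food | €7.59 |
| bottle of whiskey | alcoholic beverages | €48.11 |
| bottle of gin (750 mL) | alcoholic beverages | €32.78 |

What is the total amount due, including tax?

Rotisserie chicken €12.39: ready-to-eat food, buyer-exempt → 0% → €0.00
Six-pack IPA €18.83: alcoholic beverages → 9% → €1.6947
Bottle of rosé €24.70: alcoholic beverages → 9% → €2.223
Extension cord €13.00: other taxable items → 4.25% → €0.5525
Craft lager (4-pack) €11.65: alcoholic beverages → 9% → €1.0485
Burrito bowl €10.32: ready-to-eat food, buyer-exempt → 0% → €0.00
Hot soup (large) €7.43: ready-to-eat food, buyer-exempt → 0% → €0.00
Phone case €15.01: other taxable items → 4.25% → €0.637925
Deli sandwich €7.59: ready-to-eat food, buyer-exempt → 0% → €0.00
Bottle of whiskey €48.11: alcoholic beverages → 9% → €4.3299
Bottle of gin (750 mL) €32.78: alcoholic beverages → 9% → €2.9502
Subtotal = €201.81; unrounded tax = €13.436725 → €13.44; total due = €215.25

€215.25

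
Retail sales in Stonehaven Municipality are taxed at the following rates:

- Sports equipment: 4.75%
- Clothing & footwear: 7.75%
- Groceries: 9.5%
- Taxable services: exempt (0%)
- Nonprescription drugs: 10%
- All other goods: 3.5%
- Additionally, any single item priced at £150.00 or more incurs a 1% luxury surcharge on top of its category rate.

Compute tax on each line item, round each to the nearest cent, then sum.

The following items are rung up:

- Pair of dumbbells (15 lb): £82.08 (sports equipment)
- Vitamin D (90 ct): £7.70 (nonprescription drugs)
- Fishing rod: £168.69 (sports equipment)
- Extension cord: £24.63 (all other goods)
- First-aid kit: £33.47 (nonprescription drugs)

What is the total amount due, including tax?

Pair of dumbbells (15 lb) £82.08: sports equipment → 4.75% → £3.90
Vitamin D (90 ct) £7.70: nonprescription drugs → 10% → £0.77
Fishing rod £168.69: sports equipment → 4.75% + 1% surcharge = 5.75% → £9.70
Extension cord £24.63: all other goods → 3.5% → £0.86
First-aid kit £33.47: nonprescription drugs → 10% → £3.35
Subtotal = £316.57; tax = £18.58; total due = £335.15

£335.15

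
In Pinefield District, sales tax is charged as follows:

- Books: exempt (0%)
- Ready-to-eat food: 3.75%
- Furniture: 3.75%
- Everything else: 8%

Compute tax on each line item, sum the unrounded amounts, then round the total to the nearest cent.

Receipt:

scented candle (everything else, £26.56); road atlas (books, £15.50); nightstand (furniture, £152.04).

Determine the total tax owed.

Scented candle £26.56: everything else → 8% → £2.1248
Road atlas £15.50: books → 0% → £0.00
Nightstand £152.04: furniture → 3.75% → £5.7015
Unrounded tax sum = £7.8263 → £7.83

£7.83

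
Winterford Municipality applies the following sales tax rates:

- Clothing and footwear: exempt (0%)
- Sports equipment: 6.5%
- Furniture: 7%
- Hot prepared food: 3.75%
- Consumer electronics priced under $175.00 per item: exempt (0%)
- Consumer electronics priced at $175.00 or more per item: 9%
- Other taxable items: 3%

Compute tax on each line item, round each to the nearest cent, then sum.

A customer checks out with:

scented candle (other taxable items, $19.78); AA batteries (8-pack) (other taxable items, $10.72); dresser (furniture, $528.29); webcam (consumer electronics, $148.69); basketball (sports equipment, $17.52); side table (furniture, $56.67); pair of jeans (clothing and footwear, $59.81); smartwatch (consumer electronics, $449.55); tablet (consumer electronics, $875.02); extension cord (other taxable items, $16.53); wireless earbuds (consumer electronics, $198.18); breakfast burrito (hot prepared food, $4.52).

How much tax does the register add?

Scented candle $19.78: other taxable items → 3% → $0.59
AA batteries (8-pack) $10.72: other taxable items → 3% → $0.32
Dresser $528.29: furniture → 7% → $36.98
Webcam $148.69: consumer electronics, under $175.00 → 0% → $0.00
Basketball $17.52: sports equipment → 6.5% → $1.14
Side table $56.67: furniture → 7% → $3.97
Pair of jeans $59.81: clothing and footwear → 0% → $0.00
Smartwatch $449.55: consumer electronics, $175.00 or more → 9% → $40.46
Tablet $875.02: consumer electronics, $175.00 or more → 9% → $78.75
Extension cord $16.53: other taxable items → 3% → $0.50
Wireless earbuds $198.18: consumer electronics, $175.00 or more → 9% → $17.84
Breakfast burrito $4.52: hot prepared food → 3.75% → $0.17
Total tax = $0.59 + $0.32 + $36.98 + $1.14 + $3.97 + $40.46 + $78.75 + $0.50 + $17.84 + $0.17 = $180.72

$180.72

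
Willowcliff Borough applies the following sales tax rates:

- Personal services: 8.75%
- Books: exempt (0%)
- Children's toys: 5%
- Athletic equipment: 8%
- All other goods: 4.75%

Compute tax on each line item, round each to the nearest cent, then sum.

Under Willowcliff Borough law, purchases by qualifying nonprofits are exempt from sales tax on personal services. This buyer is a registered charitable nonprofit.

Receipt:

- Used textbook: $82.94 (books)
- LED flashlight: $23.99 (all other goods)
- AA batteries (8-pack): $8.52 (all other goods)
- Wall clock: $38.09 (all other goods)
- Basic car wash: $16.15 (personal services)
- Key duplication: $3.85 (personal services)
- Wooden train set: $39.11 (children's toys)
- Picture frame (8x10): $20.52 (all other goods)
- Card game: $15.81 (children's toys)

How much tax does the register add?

$7.07

Used textbook $82.94: books → 0% → $0.00
LED flashlight $23.99: all other goods → 4.75% → $1.14
AA batteries (8-pack) $8.52: all other goods → 4.75% → $0.40
Wall clock $38.09: all other goods → 4.75% → $1.81
Basic car wash $16.15: personal services, buyer-exempt → 0% → $0.00
Key duplication $3.85: personal services, buyer-exempt → 0% → $0.00
Wooden train set $39.11: children's toys → 5% → $1.96
Picture frame (8x10) $20.52: all other goods → 4.75% → $0.97
Card game $15.81: children's toys → 5% → $0.79
Total tax = $1.14 + $0.40 + $1.81 + $1.96 + $0.97 + $0.79 = $7.07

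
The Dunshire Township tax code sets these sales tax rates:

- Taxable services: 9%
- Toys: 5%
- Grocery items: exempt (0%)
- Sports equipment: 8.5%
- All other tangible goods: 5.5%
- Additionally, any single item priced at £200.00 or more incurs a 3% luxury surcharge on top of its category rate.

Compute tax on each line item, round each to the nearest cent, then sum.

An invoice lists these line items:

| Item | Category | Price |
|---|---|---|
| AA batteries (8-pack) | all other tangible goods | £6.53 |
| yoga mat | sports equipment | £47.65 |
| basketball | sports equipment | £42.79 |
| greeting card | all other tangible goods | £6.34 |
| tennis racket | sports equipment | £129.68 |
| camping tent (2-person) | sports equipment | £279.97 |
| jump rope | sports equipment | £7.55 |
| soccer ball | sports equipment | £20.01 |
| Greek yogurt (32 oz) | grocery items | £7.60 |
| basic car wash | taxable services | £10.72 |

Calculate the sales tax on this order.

£54.92

AA batteries (8-pack) £6.53: all other tangible goods → 5.5% → £0.36
Yoga mat £47.65: sports equipment → 8.5% → £4.05
Basketball £42.79: sports equipment → 8.5% → £3.64
Greeting card £6.34: all other tangible goods → 5.5% → £0.35
Tennis racket £129.68: sports equipment → 8.5% → £11.02
Camping tent (2-person) £279.97: sports equipment → 8.5% + 3% surcharge = 11.5% → £32.20
Jump rope £7.55: sports equipment → 8.5% → £0.64
Soccer ball £20.01: sports equipment → 8.5% → £1.70
Greek yogurt (32 oz) £7.60: grocery items → 0% → £0.00
Basic car wash £10.72: taxable services → 9% → £0.96
Total tax = £0.36 + £4.05 + £3.64 + £0.35 + £11.02 + £32.20 + £0.64 + £1.70 + £0.96 = £54.92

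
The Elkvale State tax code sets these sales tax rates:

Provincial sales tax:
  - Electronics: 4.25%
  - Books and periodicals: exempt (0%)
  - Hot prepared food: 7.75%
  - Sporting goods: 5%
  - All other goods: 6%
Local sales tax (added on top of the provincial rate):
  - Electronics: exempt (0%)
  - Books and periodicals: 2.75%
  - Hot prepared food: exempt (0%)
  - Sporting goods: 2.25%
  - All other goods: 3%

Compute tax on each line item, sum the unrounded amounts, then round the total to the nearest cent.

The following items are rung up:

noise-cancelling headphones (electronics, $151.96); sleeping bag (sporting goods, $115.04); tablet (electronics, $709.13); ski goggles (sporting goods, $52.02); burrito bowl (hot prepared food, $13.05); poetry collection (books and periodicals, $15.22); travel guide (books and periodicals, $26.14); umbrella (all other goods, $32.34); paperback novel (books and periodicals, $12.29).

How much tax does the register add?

Noise-cancelling headphones $151.96: electronics → 4.25% + 0% local = 4.25% → $6.4583
Sleeping bag $115.04: sporting goods → 5% + 2.25% local = 7.25% → $8.3404
Tablet $709.13: electronics → 4.25% + 0% local = 4.25% → $30.138025
Ski goggles $52.02: sporting goods → 5% + 2.25% local = 7.25% → $3.77145
Burrito bowl $13.05: hot prepared food → 7.75% + 0% local = 7.75% → $1.011375
Poetry collection $15.22: books and periodicals → 0% + 2.75% local = 2.75% → $0.41855
Travel guide $26.14: books and periodicals → 0% + 2.75% local = 2.75% → $0.71885
Umbrella $32.34: all other goods → 6% + 3% local = 9% → $2.9106
Paperback novel $12.29: books and periodicals → 0% + 2.75% local = 2.75% → $0.337975
Unrounded tax sum = $54.105525 → $54.11

$54.11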